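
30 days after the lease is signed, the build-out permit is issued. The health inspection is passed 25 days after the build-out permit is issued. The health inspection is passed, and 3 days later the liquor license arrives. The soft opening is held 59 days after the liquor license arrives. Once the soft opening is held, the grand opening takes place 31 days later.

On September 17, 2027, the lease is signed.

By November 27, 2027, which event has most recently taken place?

The liquor license arrives

The lease is signed: Sep 17, 2027.
The build-out permit is issued: Sep 17, 2027 + 30 days = Oct 17, 2027.
The health inspection is passed: Oct 17, 2027 + 25 days = Nov 11, 2027.
The liquor license arrives: Nov 11, 2027 + 3 days = Nov 14, 2027.
The soft opening is held: Nov 14, 2027 + 59 days = Jan 12, 2028.
The grand opening takes place: Jan 12, 2028 + 31 days = Feb 12, 2028.
Nov 27, 2027 falls between when the liquor license arrives (Nov 14, 2027) and when the soft opening is held (Jan 12, 2028).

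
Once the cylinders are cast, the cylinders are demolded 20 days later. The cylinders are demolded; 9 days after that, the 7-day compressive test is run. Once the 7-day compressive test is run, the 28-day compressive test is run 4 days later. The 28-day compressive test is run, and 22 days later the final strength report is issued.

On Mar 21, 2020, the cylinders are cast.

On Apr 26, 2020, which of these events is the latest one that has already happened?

The cylinders are cast: Mar 21, 2020.
The cylinders are demolded: Mar 21, 2020 + 20 days = Apr 10, 2020.
The 7-day compressive test is run: Apr 10, 2020 + 9 days = Apr 19, 2020.
The 28-day compressive test is run: Apr 19, 2020 + 4 days = Apr 23, 2020.
The final strength report is issued: Apr 23, 2020 + 22 days = May 15, 2020.
Apr 26, 2020 falls between when the 28-day compressive test is run (Apr 23, 2020) and when the final strength report is issued (May 15, 2020).

The 28-day compressive test is run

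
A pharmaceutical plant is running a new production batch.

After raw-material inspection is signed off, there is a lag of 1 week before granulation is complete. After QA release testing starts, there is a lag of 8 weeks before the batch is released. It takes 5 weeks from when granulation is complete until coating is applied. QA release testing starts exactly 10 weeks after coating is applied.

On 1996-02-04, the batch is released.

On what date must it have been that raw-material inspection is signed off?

The batch is released: Feb 4, 1996.
QA release testing starts: Feb 4, 1996 − 8 weeks = Dec 10, 1995.
Coating is applied: Dec 10, 1995 − 10 weeks = Oct 1, 1995.
Granulation is complete: Oct 1, 1995 − 5 weeks = Aug 27, 1995.
Raw-material inspection is signed off: Aug 27, 1995 − 1 week = Aug 20, 1995.

1995-08-20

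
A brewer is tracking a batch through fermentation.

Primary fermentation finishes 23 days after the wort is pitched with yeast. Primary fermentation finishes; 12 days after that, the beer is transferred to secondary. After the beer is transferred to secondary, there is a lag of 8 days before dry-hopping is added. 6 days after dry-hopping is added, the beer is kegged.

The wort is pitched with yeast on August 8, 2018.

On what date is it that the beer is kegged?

The wort is pitched with yeast: Aug 8, 2018.
Primary fermentation finishes: Aug 8, 2018 + 23 days = Aug 31, 2018.
The beer is transferred to secondary: Aug 31, 2018 + 12 days = Sep 12, 2018.
Dry-hopping is added: Sep 12, 2018 + 8 days = Sep 20, 2018.
The beer is kegged: Sep 20, 2018 + 6 days = Sep 26, 2018.

September 26, 2018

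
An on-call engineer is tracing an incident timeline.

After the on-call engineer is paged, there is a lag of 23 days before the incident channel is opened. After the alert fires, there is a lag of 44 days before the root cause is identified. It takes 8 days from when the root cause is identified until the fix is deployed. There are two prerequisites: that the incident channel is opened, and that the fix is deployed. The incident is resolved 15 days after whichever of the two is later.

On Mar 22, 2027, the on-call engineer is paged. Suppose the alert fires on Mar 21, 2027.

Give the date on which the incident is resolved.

May 27, 2027

The on-call engineer is paged: Mar 22, 2027.
The incident channel is opened: Mar 22, 2027 + 23 days = Apr 14, 2027.
The alert fires: Mar 21, 2027.
The root cause is identified: Mar 21, 2027 + 44 days = May 4, 2027.
The fix is deployed: May 4, 2027 + 8 days = May 12, 2027.
Both prerequisites met — the incident channel is opened (Apr 14, 2027), the fix is deployed (May 12, 2027); the later is May 12, 2027.
The incident is resolved: May 12, 2027 + 15 days = May 27, 2027.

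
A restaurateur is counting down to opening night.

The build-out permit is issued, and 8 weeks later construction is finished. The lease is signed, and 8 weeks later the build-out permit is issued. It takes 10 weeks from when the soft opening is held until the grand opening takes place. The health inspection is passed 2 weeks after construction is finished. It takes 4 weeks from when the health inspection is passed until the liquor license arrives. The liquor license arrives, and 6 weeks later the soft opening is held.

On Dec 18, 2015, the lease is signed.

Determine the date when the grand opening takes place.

The lease is signed: Dec 18, 2015.
The build-out permit is issued: Dec 18, 2015 + 8 weeks = Feb 12, 2016.
Construction is finished: Feb 12, 2016 + 8 weeks = Apr 8, 2016.
The health inspection is passed: Apr 8, 2016 + 2 weeks = Apr 22, 2016.
The liquor license arrives: Apr 22, 2016 + 4 weeks = May 20, 2016.
The soft opening is held: May 20, 2016 + 6 weeks = Jul 1, 2016.
The grand opening takes place: Jul 1, 2016 + 10 weeks = Sep 9, 2016.

Sep 9, 2016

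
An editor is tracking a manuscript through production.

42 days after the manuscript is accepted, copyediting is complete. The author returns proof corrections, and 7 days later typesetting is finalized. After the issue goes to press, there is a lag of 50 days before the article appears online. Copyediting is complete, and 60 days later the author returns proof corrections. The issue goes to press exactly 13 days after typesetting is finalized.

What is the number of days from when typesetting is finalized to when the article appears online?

63 days

Causal path: typesetting is finalized → the issue goes to press → the article appears online.
Total delay along the path: 13 + 50 = 63 days.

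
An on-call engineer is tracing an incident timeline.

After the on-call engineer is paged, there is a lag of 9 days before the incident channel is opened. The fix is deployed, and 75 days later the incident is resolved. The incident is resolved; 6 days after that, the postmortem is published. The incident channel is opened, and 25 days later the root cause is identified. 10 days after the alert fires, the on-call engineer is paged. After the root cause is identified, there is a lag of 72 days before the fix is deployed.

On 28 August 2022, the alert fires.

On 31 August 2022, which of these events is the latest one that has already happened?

The alert fires: Aug 28, 2022.
The on-call engineer is paged: Aug 28, 2022 + 10 days = Sep 7, 2022.
The incident channel is opened: Sep 7, 2022 + 9 days = Sep 16, 2022.
The root cause is identified: Sep 16, 2022 + 25 days = Oct 11, 2022.
The fix is deployed: Oct 11, 2022 + 72 days = Dec 22, 2022.
The incident is resolved: Dec 22, 2022 + 75 days = Mar 7, 2023.
The postmortem is published: Mar 7, 2023 + 6 days = Mar 13, 2023.
Aug 31, 2022 falls between when the alert fires (Aug 28, 2022) and when the on-call engineer is paged (Sep 7, 2022).

The alert fires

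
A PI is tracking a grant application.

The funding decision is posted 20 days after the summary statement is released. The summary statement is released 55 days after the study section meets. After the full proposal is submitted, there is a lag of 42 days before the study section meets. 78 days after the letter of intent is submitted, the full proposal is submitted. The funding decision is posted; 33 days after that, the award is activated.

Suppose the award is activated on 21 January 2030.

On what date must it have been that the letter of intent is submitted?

7 June 2029

The award is activated: Jan 21, 2030.
The funding decision is posted: Jan 21, 2030 − 33 days = Dec 19, 2029.
The summary statement is released: Dec 19, 2029 − 20 days = Nov 29, 2029.
The study section meets: Nov 29, 2029 − 55 days = Oct 5, 2029.
The full proposal is submitted: Oct 5, 2029 − 42 days = Aug 24, 2029.
The letter of intent is submitted: Aug 24, 2029 − 78 days = Jun 7, 2029.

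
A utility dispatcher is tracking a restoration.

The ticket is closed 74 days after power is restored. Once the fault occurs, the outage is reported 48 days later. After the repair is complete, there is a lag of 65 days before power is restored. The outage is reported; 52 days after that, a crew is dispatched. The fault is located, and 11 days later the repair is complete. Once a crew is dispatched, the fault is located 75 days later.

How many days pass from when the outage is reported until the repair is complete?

138 days

Causal path: the outage is reported → a crew is dispatched → the fault is located → the repair is complete.
Total delay along the path: 52 + 75 + 11 = 138 days.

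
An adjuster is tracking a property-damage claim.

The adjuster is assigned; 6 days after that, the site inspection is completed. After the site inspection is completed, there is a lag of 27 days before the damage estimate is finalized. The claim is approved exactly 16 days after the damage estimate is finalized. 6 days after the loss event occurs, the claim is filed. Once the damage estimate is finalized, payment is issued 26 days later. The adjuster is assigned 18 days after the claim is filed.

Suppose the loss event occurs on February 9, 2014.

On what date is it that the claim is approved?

April 23, 2014

The loss event occurs: Feb 9, 2014.
The claim is filed: Feb 9, 2014 + 6 days = Feb 15, 2014.
The adjuster is assigned: Feb 15, 2014 + 18 days = Mar 5, 2014.
The site inspection is completed: Mar 5, 2014 + 6 days = Mar 11, 2014.
The damage estimate is finalized: Mar 11, 2014 + 27 days = Apr 7, 2014.
The claim is approved: Apr 7, 2014 + 16 days = Apr 23, 2014.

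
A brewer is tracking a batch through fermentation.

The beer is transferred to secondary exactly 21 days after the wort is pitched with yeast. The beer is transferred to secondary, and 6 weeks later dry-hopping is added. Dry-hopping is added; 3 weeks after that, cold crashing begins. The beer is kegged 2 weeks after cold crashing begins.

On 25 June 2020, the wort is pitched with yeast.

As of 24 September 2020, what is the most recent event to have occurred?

The wort is pitched with yeast: Jun 25, 2020.
The beer is transferred to secondary: Jun 25, 2020 + 21 days = Jul 16, 2020.
Dry-hopping is added: Jul 16, 2020 + 6 weeks = Aug 27, 2020.
Cold crashing begins: Aug 27, 2020 + 3 weeks = Sep 17, 2020.
The beer is kegged: Sep 17, 2020 + 2 weeks = Oct 1, 2020.
Sep 24, 2020 falls between when cold crashing begins (Sep 17, 2020) and when the beer is kegged (Oct 1, 2020).

Cold crashing begins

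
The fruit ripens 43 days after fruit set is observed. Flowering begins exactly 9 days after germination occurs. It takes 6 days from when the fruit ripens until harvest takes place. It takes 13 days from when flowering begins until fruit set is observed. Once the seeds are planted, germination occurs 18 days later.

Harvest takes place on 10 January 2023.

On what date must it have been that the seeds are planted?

Harvest takes place: Jan 10, 2023.
The fruit ripens: Jan 10, 2023 − 6 days = Jan 4, 2023.
Fruit set is observed: Jan 4, 2023 − 43 days = Nov 22, 2022.
Flowering begins: Nov 22, 2022 − 13 days = Nov 9, 2022.
Germination occurs: Nov 9, 2022 − 9 days = Oct 31, 2022.
The seeds are planted: Oct 31, 2022 − 18 days = Oct 13, 2022.

13 October 2022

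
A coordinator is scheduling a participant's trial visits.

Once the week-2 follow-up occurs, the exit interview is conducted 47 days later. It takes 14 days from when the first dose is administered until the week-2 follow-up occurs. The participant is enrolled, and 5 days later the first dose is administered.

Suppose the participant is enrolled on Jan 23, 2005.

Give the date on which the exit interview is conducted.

The participant is enrolled: Jan 23, 2005.
The first dose is administered: Jan 23, 2005 + 5 days = Jan 28, 2005.
The week-2 follow-up occurs: Jan 28, 2005 + 14 days = Feb 11, 2005.
The exit interview is conducted: Feb 11, 2005 + 47 days = Mar 30, 2005.

Mar 30, 2005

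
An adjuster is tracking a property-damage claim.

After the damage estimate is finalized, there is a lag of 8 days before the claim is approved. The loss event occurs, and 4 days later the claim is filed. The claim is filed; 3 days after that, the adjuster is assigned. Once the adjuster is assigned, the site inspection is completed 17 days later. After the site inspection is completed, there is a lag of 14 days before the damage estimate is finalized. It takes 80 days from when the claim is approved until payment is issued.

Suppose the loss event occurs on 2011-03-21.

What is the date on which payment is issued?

2011-07-25

The loss event occurs: Mar 21, 2011.
The claim is filed: Mar 21, 2011 + 4 days = Mar 25, 2011.
The adjuster is assigned: Mar 25, 2011 + 3 days = Mar 28, 2011.
The site inspection is completed: Mar 28, 2011 + 17 days = Apr 14, 2011.
The damage estimate is finalized: Apr 14, 2011 + 14 days = Apr 28, 2011.
The claim is approved: Apr 28, 2011 + 8 days = May 6, 2011.
Payment is issued: May 6, 2011 + 80 days = Jul 25, 2011.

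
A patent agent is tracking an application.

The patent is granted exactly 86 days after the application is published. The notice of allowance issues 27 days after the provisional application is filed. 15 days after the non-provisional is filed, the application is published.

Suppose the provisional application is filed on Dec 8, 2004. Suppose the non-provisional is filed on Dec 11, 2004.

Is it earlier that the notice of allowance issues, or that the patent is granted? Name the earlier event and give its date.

The provisional application is filed: Dec 8, 2004.
The notice of allowance issues: Dec 8, 2004 + 27 days = Jan 4, 2005.
The non-provisional is filed: Dec 11, 2004.
The application is published: Dec 11, 2004 + 15 days = Dec 26, 2004.
The patent is granted: Dec 26, 2004 + 86 days = Mar 22, 2005.
Comparing: the notice of allowance issues on Jan 4, 2005 vs the patent is granted on Mar 22, 2005. Earlier: the notice of allowance issues.

The notice of allowance issues — Jan 4, 2005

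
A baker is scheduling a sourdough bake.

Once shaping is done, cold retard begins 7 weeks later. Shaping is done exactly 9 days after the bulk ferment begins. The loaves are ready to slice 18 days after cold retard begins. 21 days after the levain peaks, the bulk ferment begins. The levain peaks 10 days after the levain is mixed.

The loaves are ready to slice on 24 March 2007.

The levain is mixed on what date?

The loaves are ready to slice: Mar 24, 2007.
Cold retard begins: Mar 24, 2007 − 18 days = Mar 6, 2007.
Shaping is done: Mar 6, 2007 − 7 weeks = Jan 16, 2007.
The bulk ferment begins: Jan 16, 2007 − 9 days = Jan 7, 2007.
The levain peaks: Jan 7, 2007 − 21 days = Dec 17, 2006.
The levain is mixed: Dec 17, 2006 − 10 days = Dec 7, 2006.

7 December 2006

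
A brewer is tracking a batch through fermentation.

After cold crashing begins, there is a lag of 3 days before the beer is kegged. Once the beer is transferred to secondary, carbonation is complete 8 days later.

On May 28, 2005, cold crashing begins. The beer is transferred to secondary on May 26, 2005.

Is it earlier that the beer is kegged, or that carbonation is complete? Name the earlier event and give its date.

The beer is kegged — May 31, 2005

Cold crashing begins: May 28, 2005.
The beer is kegged: May 28, 2005 + 3 days = May 31, 2005.
The beer is transferred to secondary: May 26, 2005.
Carbonation is complete: May 26, 2005 + 8 days = Jun 3, 2005.
Comparing: the beer is kegged on May 31, 2005 vs carbonation is complete on Jun 3, 2005. Earlier: the beer is kegged.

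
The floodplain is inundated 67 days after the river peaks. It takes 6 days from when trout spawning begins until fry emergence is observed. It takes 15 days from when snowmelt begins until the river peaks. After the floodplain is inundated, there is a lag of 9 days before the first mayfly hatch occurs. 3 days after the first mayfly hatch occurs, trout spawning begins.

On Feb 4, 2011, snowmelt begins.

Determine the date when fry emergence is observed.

May 15, 2011

Snowmelt begins: Feb 4, 2011.
The river peaks: Feb 4, 2011 + 15 days = Feb 19, 2011.
The floodplain is inundated: Feb 19, 2011 + 67 days = Apr 27, 2011.
The first mayfly hatch occurs: Apr 27, 2011 + 9 days = May 6, 2011.
Trout spawning begins: May 6, 2011 + 3 days = May 9, 2011.
Fry emergence is observed: May 9, 2011 + 6 days = May 15, 2011.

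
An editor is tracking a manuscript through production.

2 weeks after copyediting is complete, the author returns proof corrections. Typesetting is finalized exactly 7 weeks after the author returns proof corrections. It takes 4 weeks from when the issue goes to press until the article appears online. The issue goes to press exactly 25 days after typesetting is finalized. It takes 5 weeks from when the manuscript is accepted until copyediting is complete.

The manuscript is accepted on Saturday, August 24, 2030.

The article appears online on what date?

The manuscript is accepted: Aug 24, 2030.
Copyediting is complete: Aug 24, 2030 + 5 weeks = Sep 28, 2030.
The author returns proof corrections: Sep 28, 2030 + 2 weeks = Oct 12, 2030.
Typesetting is finalized: Oct 12, 2030 + 7 weeks = Nov 30, 2030.
The issue goes to press: Nov 30, 2030 + 25 days = Dec 25, 2030.
The article appears online: Dec 25, 2030 + 4 weeks = Jan 22, 2031.

Wednesday, January 22, 2031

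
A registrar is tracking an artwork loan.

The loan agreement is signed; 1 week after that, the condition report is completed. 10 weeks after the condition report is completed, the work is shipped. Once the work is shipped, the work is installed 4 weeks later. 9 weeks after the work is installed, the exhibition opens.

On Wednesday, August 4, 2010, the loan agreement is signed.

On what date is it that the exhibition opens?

The loan agreement is signed: Aug 4, 2010.
The condition report is completed: Aug 4, 2010 + 1 week = Aug 11, 2010.
The work is shipped: Aug 11, 2010 + 10 weeks = Oct 20, 2010.
The work is installed: Oct 20, 2010 + 4 weeks = Nov 17, 2010.
The exhibition opens: Nov 17, 2010 + 9 weeks = Jan 19, 2011.

Wednesday, January 19, 2011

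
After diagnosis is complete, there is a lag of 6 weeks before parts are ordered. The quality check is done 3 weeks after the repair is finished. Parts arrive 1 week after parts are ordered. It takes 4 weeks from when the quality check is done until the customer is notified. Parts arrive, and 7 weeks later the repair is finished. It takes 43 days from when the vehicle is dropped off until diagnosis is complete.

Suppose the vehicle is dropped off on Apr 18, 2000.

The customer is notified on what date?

Oct 25, 2000

The vehicle is dropped off: Apr 18, 2000.
Diagnosis is complete: Apr 18, 2000 + 43 days = May 31, 2000.
Parts are ordered: May 31, 2000 + 6 weeks = Jul 12, 2000.
Parts arrive: Jul 12, 2000 + 1 week = Jul 19, 2000.
The repair is finished: Jul 19, 2000 + 7 weeks = Sep 6, 2000.
The quality check is done: Sep 6, 2000 + 3 weeks = Sep 27, 2000.
The customer is notified: Sep 27, 2000 + 4 weeks = Oct 25, 2000.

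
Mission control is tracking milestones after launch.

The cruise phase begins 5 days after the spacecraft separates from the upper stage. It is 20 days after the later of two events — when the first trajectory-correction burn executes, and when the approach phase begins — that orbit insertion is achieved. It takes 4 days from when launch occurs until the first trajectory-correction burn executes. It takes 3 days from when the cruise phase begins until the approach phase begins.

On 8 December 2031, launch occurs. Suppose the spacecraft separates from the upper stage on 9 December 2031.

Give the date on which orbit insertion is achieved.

6 January 2032

Launch occurs: Dec 8, 2031.
The first trajectory-correction burn executes: Dec 8, 2031 + 4 days = Dec 12, 2031.
The spacecraft separates from the upper stage: Dec 9, 2031.
The cruise phase begins: Dec 9, 2031 + 5 days = Dec 14, 2031.
The approach phase begins: Dec 14, 2031 + 3 days = Dec 17, 2031.
Both prerequisites met — the first trajectory-correction burn executes (Dec 12, 2031), the approach phase begins (Dec 17, 2031); the later is Dec 17, 2031.
Orbit insertion is achieved: Dec 17, 2031 + 20 days = Jan 6, 2032.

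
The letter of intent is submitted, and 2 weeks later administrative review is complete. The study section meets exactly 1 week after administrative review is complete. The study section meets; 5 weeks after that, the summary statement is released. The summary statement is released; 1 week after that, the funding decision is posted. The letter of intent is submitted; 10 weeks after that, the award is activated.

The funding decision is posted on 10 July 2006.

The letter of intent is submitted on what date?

8 May 2006

The funding decision is posted: Jul 10, 2006.
The summary statement is released: Jul 10, 2006 − 1 week = Jul 3, 2006.
The study section meets: Jul 3, 2006 − 5 weeks = May 29, 2006.
Administrative review is complete: May 29, 2006 − 1 week = May 22, 2006.
The letter of intent is submitted: May 22, 2006 − 2 weeks = May 8, 2006.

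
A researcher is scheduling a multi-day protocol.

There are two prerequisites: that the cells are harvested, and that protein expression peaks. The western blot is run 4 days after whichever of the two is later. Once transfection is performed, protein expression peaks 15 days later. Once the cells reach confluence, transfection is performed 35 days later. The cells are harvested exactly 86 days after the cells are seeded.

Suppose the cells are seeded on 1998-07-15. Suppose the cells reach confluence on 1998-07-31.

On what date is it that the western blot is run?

The cells are seeded: Jul 15, 1998.
The cells are harvested: Jul 15, 1998 + 86 days = Oct 9, 1998.
The cells reach confluence: Jul 31, 1998.
Transfection is performed: Jul 31, 1998 + 35 days = Sep 4, 1998.
Protein expression peaks: Sep 4, 1998 + 15 days = Sep 19, 1998.
Both prerequisites met — the cells are harvested (Oct 9, 1998), protein expression peaks (Sep 19, 1998); the later is Oct 9, 1998.
The western blot is run: Oct 9, 1998 + 4 days = Oct 13, 1998.

1998-10-13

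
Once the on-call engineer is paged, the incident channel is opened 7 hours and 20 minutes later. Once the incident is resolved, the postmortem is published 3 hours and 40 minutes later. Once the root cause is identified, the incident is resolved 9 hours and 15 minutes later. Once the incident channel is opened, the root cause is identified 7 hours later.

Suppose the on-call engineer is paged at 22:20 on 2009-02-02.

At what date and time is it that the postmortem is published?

The on-call engineer is paged: 22:20 Feb 2, 2009.
The incident channel is opened: 22:20 Feb 2, 2009 + 7h20m = 05:40 Feb 3, 2009.
The root cause is identified: 05:40 Feb 3, 2009 + 7h = 12:40 Feb 3, 2009.
The incident is resolved: 12:40 Feb 3, 2009 + 9h15m = 21:55 Feb 3, 2009.
The postmortem is published: 21:55 Feb 3, 2009 + 3h40m = 01:35 Feb 4, 2009.

01:35 on 2009-02-04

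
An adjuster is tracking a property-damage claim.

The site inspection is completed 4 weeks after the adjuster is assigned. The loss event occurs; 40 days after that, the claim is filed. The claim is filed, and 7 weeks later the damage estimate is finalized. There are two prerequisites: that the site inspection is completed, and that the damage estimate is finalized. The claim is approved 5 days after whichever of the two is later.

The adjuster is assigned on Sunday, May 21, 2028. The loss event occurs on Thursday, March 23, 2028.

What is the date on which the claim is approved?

Sunday, June 25, 2028

The adjuster is assigned: May 21, 2028.
The site inspection is completed: May 21, 2028 + 4 weeks = Jun 18, 2028.
The loss event occurs: Mar 23, 2028.
The claim is filed: Mar 23, 2028 + 40 days = May 2, 2028.
The damage estimate is finalized: May 2, 2028 + 7 weeks = Jun 20, 2028.
Both prerequisites met — the site inspection is completed (Jun 18, 2028), the damage estimate is finalized (Jun 20, 2028); the later is Jun 20, 2028.
The claim is approved: Jun 20, 2028 + 5 days = Jun 25, 2028.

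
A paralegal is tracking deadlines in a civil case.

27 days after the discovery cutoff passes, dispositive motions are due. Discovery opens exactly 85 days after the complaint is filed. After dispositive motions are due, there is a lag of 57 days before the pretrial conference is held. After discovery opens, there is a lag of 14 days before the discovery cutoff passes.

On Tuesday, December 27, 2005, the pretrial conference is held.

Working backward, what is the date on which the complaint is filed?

The pretrial conference is held: Dec 27, 2005.
Dispositive motions are due: Dec 27, 2005 − 57 days = Oct 31, 2005.
The discovery cutoff passes: Oct 31, 2005 − 27 days = Oct 4, 2005.
Discovery opens: Oct 4, 2005 − 14 days = Sep 20, 2005.
The complaint is filed: Sep 20, 2005 − 85 days = Jun 27, 2005.

Monday, June 27, 2005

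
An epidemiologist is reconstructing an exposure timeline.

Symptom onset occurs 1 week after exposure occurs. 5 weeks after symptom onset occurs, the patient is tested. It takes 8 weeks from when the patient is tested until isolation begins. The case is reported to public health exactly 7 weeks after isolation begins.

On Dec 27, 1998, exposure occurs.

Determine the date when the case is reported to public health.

Exposure occurs: Dec 27, 1998.
Symptom onset occurs: Dec 27, 1998 + 1 week = Jan 3, 1999.
The patient is tested: Jan 3, 1999 + 5 weeks = Feb 7, 1999.
Isolation begins: Feb 7, 1999 + 8 weeks = Apr 4, 1999.
The case is reported to public health: Apr 4, 1999 + 7 weeks = May 23, 1999.

May 23, 1999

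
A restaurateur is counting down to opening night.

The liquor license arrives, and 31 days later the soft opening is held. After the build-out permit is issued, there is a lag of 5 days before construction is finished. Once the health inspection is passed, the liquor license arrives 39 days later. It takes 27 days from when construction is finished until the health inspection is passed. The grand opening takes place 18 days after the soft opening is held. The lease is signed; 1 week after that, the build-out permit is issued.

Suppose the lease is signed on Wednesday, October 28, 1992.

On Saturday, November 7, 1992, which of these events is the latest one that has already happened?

The lease is signed: Oct 28, 1992.
The build-out permit is issued: Oct 28, 1992 + 1 week = Nov 4, 1992.
Construction is finished: Nov 4, 1992 + 5 days = Nov 9, 1992.
The health inspection is passed: Nov 9, 1992 + 27 days = Dec 6, 1992.
The liquor license arrives: Dec 6, 1992 + 39 days = Jan 14, 1993.
The soft opening is held: Jan 14, 1993 + 31 days = Feb 14, 1993.
The grand opening takes place: Feb 14, 1993 + 18 days = Mar 4, 1993.
Nov 7, 1992 falls between when the build-out permit is issued (Nov 4, 1992) and when construction is finished (Nov 9, 1992).

The build-out permit is issued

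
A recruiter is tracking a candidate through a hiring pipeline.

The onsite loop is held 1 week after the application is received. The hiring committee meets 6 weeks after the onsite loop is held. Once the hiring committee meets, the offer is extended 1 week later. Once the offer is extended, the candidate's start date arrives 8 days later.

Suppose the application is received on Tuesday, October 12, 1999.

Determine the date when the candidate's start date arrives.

The application is received: Oct 12, 1999.
The onsite loop is held: Oct 12, 1999 + 1 week = Oct 19, 1999.
The hiring committee meets: Oct 19, 1999 + 6 weeks = Nov 30, 1999.
The offer is extended: Nov 30, 1999 + 1 week = Dec 7, 1999.
The candidate's start date arrives: Dec 7, 1999 + 8 days = Dec 15, 1999.

Wednesday, December 15, 1999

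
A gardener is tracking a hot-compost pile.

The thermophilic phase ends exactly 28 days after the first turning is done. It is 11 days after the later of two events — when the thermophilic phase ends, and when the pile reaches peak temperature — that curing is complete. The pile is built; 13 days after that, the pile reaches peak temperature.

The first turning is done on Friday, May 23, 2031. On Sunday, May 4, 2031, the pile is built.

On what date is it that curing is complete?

Tuesday, July 1, 2031

The first turning is done: May 23, 2031.
The thermophilic phase ends: May 23, 2031 + 28 days = Jun 20, 2031.
The pile is built: May 4, 2031.
The pile reaches peak temperature: May 4, 2031 + 13 days = May 17, 2031.
Both prerequisites met — the thermophilic phase ends (Jun 20, 2031), the pile reaches peak temperature (May 17, 2031); the later is Jun 20, 2031.
Curing is complete: Jun 20, 2031 + 11 days = Jul 1, 2031.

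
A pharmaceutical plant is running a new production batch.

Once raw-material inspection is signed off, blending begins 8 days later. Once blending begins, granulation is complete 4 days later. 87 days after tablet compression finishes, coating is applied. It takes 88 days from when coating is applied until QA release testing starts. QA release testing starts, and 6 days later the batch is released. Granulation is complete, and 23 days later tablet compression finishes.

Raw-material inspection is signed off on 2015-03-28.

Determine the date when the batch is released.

Raw-material inspection is signed off: Mar 28, 2015.
Blending begins: Mar 28, 2015 + 8 days = Apr 5, 2015.
Granulation is complete: Apr 5, 2015 + 4 days = Apr 9, 2015.
Tablet compression finishes: Apr 9, 2015 + 23 days = May 2, 2015.
Coating is applied: May 2, 2015 + 87 days = Jul 28, 2015.
QA release testing starts: Jul 28, 2015 + 88 days = Oct 24, 2015.
The batch is released: Oct 24, 2015 + 6 days = Oct 30, 2015.

2015-10-30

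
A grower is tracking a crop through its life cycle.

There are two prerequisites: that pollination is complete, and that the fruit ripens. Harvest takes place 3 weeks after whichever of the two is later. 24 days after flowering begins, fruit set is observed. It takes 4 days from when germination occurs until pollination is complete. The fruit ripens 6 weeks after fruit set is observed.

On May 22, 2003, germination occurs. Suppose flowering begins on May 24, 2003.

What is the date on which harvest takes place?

August 19, 2003

Germination occurs: May 22, 2003.
Pollination is complete: May 22, 2003 + 4 days = May 26, 2003.
Flowering begins: May 24, 2003.
Fruit set is observed: May 24, 2003 + 24 days = Jun 17, 2003.
The fruit ripens: Jun 17, 2003 + 6 weeks = Jul 29, 2003.
Both prerequisites met — pollination is complete (May 26, 2003), the fruit ripens (Jul 29, 2003); the later is Jul 29, 2003.
Harvest takes place: Jul 29, 2003 + 3 weeks = Aug 19, 2003.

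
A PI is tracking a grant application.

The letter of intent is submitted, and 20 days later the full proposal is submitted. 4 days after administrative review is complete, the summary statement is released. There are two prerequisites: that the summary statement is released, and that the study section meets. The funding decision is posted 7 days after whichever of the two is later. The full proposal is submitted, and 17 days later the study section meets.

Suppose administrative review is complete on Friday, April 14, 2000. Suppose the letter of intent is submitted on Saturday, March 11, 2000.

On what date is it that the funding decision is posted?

Administrative review is complete: Apr 14, 2000.
The summary statement is released: Apr 14, 2000 + 4 days = Apr 18, 2000.
The letter of intent is submitted: Mar 11, 2000.
The full proposal is submitted: Mar 11, 2000 + 20 days = Mar 31, 2000.
The study section meets: Mar 31, 2000 + 17 days = Apr 17, 2000.
Both prerequisites met — the summary statement is released (Apr 18, 2000), the study section meets (Apr 17, 2000); the later is Apr 18, 2000.
The funding decision is posted: Apr 18, 2000 + 7 days = Apr 25, 2000.

Tuesday, April 25, 2000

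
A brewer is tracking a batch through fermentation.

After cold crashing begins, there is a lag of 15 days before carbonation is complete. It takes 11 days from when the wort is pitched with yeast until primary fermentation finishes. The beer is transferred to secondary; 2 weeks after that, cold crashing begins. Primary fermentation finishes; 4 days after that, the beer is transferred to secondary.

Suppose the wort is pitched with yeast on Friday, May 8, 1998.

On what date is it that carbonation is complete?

Sunday, June 21, 1998

The wort is pitched with yeast: May 8, 1998.
Primary fermentation finishes: May 8, 1998 + 11 days = May 19, 1998.
The beer is transferred to secondary: May 19, 1998 + 4 days = May 23, 1998.
Cold crashing begins: May 23, 1998 + 2 weeks = Jun 6, 1998.
Carbonation is complete: Jun 6, 1998 + 15 days = Jun 21, 1998.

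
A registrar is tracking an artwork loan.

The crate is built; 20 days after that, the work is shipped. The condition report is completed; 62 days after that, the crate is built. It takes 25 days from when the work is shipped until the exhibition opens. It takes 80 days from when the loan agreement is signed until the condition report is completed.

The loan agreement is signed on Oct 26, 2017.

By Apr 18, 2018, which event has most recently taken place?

The loan agreement is signed: Oct 26, 2017.
The condition report is completed: Oct 26, 2017 + 80 days = Jan 14, 2018.
The crate is built: Jan 14, 2018 + 62 days = Mar 17, 2018.
The work is shipped: Mar 17, 2018 + 20 days = Apr 6, 2018.
The exhibition opens: Apr 6, 2018 + 25 days = May 1, 2018.
Apr 18, 2018 falls between when the work is shipped (Apr 6, 2018) and when the exhibition opens (May 1, 2018).

The work is shipped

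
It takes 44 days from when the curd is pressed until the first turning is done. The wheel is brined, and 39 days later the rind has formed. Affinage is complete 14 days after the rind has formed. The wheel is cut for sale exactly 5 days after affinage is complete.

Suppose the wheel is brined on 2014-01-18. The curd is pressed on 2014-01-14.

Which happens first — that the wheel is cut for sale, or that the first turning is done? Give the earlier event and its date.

The first turning is done — 2014-02-27

The wheel is brined: Jan 18, 2014.
The rind has formed: Jan 18, 2014 + 39 days = Feb 26, 2014.
Affinage is complete: Feb 26, 2014 + 14 days = Mar 12, 2014.
The wheel is cut for sale: Mar 12, 2014 + 5 days = Mar 17, 2014.
The curd is pressed: Jan 14, 2014.
The first turning is done: Jan 14, 2014 + 44 days = Feb 27, 2014.
Comparing: the wheel is cut for sale on Mar 17, 2014 vs the first turning is done on Feb 27, 2014. Earlier: the first turning is done.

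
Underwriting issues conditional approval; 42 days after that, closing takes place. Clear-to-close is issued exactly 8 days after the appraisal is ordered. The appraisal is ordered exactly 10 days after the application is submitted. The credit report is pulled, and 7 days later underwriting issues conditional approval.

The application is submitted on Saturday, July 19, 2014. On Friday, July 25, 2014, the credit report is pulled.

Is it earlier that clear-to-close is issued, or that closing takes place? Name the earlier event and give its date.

Clear-to-close is issued — Wednesday, August 6, 2014

The application is submitted: Jul 19, 2014.
The appraisal is ordered: Jul 19, 2014 + 10 days = Jul 29, 2014.
Clear-to-close is issued: Jul 29, 2014 + 8 days = Aug 6, 2014.
The credit report is pulled: Jul 25, 2014.
Underwriting issues conditional approval: Jul 25, 2014 + 7 days = Aug 1, 2014.
Closing takes place: Aug 1, 2014 + 42 days = Sep 12, 2014.
Comparing: clear-to-close is issued on Aug 6, 2014 vs closing takes place on Sep 12, 2014. Earlier: clear-to-close is issued.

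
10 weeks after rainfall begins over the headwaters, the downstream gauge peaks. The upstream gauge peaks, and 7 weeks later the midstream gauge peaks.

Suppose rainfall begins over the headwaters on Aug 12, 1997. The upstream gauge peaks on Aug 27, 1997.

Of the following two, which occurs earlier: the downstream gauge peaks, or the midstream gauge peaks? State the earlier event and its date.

The midstream gauge peaks — Oct 15, 1997

Rainfall begins over the headwaters: Aug 12, 1997.
The downstream gauge peaks: Aug 12, 1997 + 10 weeks = Oct 21, 1997.
The upstream gauge peaks: Aug 27, 1997.
The midstream gauge peaks: Aug 27, 1997 + 7 weeks = Oct 15, 1997.
Comparing: the downstream gauge peaks on Oct 21, 1997 vs the midstream gauge peaks on Oct 15, 1997. Earlier: the midstream gauge peaks.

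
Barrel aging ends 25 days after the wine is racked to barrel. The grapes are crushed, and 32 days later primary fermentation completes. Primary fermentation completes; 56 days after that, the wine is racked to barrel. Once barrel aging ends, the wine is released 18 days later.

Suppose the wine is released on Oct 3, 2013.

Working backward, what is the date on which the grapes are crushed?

The wine is released: Oct 3, 2013.
Barrel aging ends: Oct 3, 2013 − 18 days = Sep 15, 2013.
The wine is racked to barrel: Sep 15, 2013 − 25 days = Aug 21, 2013.
Primary fermentation completes: Aug 21, 2013 − 56 days = Jun 26, 2013.
The grapes are crushed: Jun 26, 2013 − 32 days = May 25, 2013.

May 25, 2013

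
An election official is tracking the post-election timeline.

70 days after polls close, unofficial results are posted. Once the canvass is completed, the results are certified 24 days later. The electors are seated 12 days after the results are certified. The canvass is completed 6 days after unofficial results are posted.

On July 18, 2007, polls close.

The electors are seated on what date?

November 7, 2007

Polls close: Jul 18, 2007.
Unofficial results are posted: Jul 18, 2007 + 70 days = Sep 26, 2007.
The canvass is completed: Sep 26, 2007 + 6 days = Oct 2, 2007.
The results are certified: Oct 2, 2007 + 24 days = Oct 26, 2007.
The electors are seated: Oct 26, 2007 + 12 days = Nov 7, 2007.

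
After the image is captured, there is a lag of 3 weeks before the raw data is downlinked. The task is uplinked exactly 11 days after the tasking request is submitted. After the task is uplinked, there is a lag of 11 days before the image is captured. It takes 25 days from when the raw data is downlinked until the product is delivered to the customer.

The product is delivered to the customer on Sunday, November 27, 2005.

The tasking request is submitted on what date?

Tuesday, September 20, 2005

The product is delivered to the customer: Nov 27, 2005.
The raw data is downlinked: Nov 27, 2005 − 25 days = Nov 2, 2005.
The image is captured: Nov 2, 2005 − 3 weeks = Oct 12, 2005.
The task is uplinked: Oct 12, 2005 − 11 days = Oct 1, 2005.
The tasking request is submitted: Oct 1, 2005 − 11 days = Sep 20, 2005.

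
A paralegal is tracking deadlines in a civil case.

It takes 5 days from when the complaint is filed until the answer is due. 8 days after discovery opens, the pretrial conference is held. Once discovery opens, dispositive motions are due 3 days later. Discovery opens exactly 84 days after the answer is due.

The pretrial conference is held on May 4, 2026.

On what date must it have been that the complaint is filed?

Jan 27, 2026

The pretrial conference is held: May 4, 2026.
Discovery opens: May 4, 2026 − 8 days = Apr 26, 2026.
The answer is due: Apr 26, 2026 − 84 days = Feb 1, 2026.
The complaint is filed: Feb 1, 2026 − 5 days = Jan 27, 2026.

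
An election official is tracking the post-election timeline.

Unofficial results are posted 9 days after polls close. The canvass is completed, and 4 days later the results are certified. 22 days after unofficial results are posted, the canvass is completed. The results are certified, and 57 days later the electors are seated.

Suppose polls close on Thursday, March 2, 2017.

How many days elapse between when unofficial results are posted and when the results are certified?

26 days

Causal path: unofficial results are posted → the canvass is completed → the results are certified.
Total delay along the path: 22 + 4 = 26 days.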